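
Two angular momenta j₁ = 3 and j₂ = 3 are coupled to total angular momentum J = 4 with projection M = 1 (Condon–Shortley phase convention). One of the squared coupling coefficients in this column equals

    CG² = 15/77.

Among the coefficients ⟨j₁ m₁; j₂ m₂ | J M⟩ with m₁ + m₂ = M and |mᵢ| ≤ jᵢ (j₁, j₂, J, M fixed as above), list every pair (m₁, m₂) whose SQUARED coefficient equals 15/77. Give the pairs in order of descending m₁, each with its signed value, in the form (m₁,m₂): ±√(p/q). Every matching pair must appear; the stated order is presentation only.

(3,-2): +√(15/77); (-2,3): +√(15/77)

Admissible pairs with m₁+m₂ = M = 1: (-2,3), (-1,2), (0,1), (1,0), (2,-1), (3,-2)
  (m₁,m₂)=(3,-2): CG² = 15/77, CG = +√(15/77)   ← matches the target
  (m₁,m₂)=(2,-1): CG² = 16/77, CG = +√(16/77)
  (m₁,m₂)=(1,0): CG² = 15/154, CG = −√(15/154)
  (m₁,m₂)=(0,1): CG² = 15/154, CG = −√(15/154)
  (m₁,m₂)=(-1,2): CG² = 16/77, CG = +√(16/77)
  (m₁,m₂)=(-2,3): CG² = 15/77, CG = +√(15/77)   ← matches the target
Pairs with CG² = 15/77: (3,-2): +√(15/77); (-2,3): +√(15/77)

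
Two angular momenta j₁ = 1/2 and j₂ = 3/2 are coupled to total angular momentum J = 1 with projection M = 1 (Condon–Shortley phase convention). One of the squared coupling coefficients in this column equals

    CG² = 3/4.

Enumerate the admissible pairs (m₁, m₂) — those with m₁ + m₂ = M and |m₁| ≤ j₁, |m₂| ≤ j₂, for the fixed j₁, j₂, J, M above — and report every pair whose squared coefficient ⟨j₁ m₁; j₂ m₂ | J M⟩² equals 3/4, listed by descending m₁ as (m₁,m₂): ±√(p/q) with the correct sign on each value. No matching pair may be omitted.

Admissible pairs with m₁+m₂ = M = 1: (-1/2,3/2), (1/2,1/2)
  (m₁,m₂)=(1/2,1/2): CG² = 1/4, CG = +√(1/4)
  (m₁,m₂)=(-1/2,3/2): CG² = 3/4, CG = −√(3/4)   ← matches the target
Pairs with CG² = 3/4: (-1/2,3/2): −√(3/4)

(-1/2,3/2): −√(3/4)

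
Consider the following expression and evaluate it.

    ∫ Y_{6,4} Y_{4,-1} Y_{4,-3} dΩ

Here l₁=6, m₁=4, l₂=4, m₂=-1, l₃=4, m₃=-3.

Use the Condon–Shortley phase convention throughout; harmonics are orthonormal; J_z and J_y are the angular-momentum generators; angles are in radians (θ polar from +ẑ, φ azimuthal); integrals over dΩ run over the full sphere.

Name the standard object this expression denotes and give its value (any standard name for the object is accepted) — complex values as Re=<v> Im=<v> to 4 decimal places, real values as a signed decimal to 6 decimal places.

This is a Gaunt coefficient — the integral of a triple product of spherical harmonics over the sphere.
Rules hold: Σm=0, L=14 even, 2≤4≤10.
N = 13·9·9 = 1053
Δ = 6!·6!·2!/15! = 1/1261260
Racah Σ t=2..4: t=2:+1/4608 t=3:−1/1296 t=4:+1/4608 = -7/20736
⇒ 3j(6 4 4; 0 0 0)² = 20/1287, sgn -1
Racah Σ t=1..2: t=1:−1/28800 t=2:+1/34560 = -1/172800
⇒ 3j(6 4 4; 4 -1 -3)² = 1/1430, sgn +1
4πI² = N·(3j₀)²·(3jₘ)² = 18/1573
I = -1·√(0.0114431/4π) = -0.03017637

Gaunt coefficient, -0.030176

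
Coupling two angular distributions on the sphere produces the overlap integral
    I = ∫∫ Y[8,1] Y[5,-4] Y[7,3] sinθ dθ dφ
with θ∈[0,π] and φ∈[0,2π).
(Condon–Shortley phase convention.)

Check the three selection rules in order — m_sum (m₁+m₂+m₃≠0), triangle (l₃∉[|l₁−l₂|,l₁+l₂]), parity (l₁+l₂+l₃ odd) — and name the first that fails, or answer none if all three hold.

Σmᵢ = 0  ✓
l₃∈[|l₁−l₂|,l₁+l₂]=[3,13], have l₃=7  ✓
Σlᵢ = 20 ⇒ even  ✓

none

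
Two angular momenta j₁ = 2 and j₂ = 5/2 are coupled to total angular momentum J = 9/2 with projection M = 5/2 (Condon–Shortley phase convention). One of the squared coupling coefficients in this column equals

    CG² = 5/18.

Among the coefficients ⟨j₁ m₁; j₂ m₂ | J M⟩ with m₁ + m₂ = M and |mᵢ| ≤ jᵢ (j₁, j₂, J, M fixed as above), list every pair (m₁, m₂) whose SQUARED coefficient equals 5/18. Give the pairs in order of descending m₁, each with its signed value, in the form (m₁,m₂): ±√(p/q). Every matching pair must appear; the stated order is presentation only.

Admissible pairs with m₁+m₂ = M = 5/2: (0,5/2), (1,3/2), (2,1/2)
  (m₁,m₂)=(2,1/2): CG² = 5/18, CG = +√(5/18)   ← matches the target
  (m₁,m₂)=(1,3/2): CG² = 5/9, CG = +√(5/9)
  (m₁,m₂)=(0,5/2): CG² = 1/6, CG = +√(1/6)
Pairs with CG² = 5/18: (2,1/2): +√(5/18)

(2,1/2): +√(5/18)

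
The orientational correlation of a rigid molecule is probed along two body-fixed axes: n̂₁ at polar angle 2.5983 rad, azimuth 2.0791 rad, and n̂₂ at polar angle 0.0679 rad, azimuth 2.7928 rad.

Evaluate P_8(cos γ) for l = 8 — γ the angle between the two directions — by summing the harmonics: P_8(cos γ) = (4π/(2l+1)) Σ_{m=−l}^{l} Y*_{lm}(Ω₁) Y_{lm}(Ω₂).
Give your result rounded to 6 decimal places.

-0.159126

Expand P_8 via completeness: Σ_{m} conj(Y_{8,m}) at Ω₁ times Y_{8,m} at Ω₂ —
  m=-8: Y*=-0.001583-0.002099i  Y=-0.000000+0.000000i  product +0.000000+0.000000i
  m=-7: Y*=+0.007045-0.015925i  Y=+0.000000-0.000000i  product -0.000000-0.000000i
  m=-6: Y*=+0.071481-0.006578i  Y=-0.000000+0.000000i  product -0.000000+0.000000i
  m=-5: Y*=+0.115975+0.169493i  Y=+0.000002-0.000014i  product +0.000003-0.000001i
  m=-4: Y*=-0.181604+0.364327i  Y=+0.000050+0.000279i  product -0.000111-0.000033i
  m=-3: Y*=-0.504452+0.023163i  Y=-0.002148-0.003713i  product +0.001170+0.001823i
  m=-2: Y*=-0.120737-0.195088i  Y=+0.035499+0.029754i  product +0.001519-0.010518i
  m=-1: Y*=-0.150251+0.269685i  Y=-0.302117-0.109868i  product +0.075023-0.064969i
  m=+0: Y*=-0.346707-0.000000i  Y=+1.068550+0.000000i  product -0.370474-0.000000i
  m=+1: Y*=+0.150251+0.269685i  Y=+0.302117-0.109868i  product +0.075023+0.064969i
  m=+2: Y*=-0.120737+0.195088i  Y=+0.035499-0.029754i  product +0.001519+0.010518i
  m=+3: Y*=+0.504452+0.023163i  Y=+0.002148-0.003713i  product +0.001170-0.001823i
  m=+4: Y*=-0.181604-0.364327i  Y=+0.000050-0.000279i  product -0.000111+0.000033i
  m=+5: Y*=-0.115975+0.169493i  Y=-0.000002-0.000014i  product +0.000003+0.000001i
  m=+6: Y*=+0.071481+0.006578i  Y=-0.000000-0.000000i  product -0.000000-0.000000i
  m=+7: Y*=-0.007045-0.015925i  Y=-0.000000-0.000000i  product -0.000000+0.000000i
  m=+8: Y*=-0.001583+0.002099i  Y=-0.000000-0.000000i  product +0.000000-0.000000i
Accumulated sum -0.215268+0.000000i; after 4π/(2l+1) scaling, -0.159126+0.000000i ⇒ P_8 = -0.159126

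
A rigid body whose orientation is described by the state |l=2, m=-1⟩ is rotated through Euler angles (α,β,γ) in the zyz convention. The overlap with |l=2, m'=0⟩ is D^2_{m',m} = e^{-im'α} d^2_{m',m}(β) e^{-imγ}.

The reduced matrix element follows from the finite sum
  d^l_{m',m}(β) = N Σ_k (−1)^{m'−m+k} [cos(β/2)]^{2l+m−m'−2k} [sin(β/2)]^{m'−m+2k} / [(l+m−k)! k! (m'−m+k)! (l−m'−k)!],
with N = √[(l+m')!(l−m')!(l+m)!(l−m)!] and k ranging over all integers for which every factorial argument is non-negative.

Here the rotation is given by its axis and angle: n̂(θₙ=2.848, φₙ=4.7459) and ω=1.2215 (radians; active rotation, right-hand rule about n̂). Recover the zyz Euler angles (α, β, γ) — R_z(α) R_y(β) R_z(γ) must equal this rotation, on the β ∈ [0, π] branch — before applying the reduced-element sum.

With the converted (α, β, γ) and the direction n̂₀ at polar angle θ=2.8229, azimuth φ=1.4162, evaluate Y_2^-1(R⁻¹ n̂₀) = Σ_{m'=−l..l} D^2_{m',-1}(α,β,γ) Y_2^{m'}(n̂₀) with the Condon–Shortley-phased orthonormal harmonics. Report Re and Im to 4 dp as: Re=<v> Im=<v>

Re=0.3409 Im=-0.0101

Axis–angle → zyz. n̂ = (sinθₙcosφₙ, sinθₙsinφₙ, cosθₙ) = (+0.009696, -0.289231, -0.957210), ω = 1.2215.
R = I cosω + sinω [n̂]ₓ + (1−cosω) n̂n̂ᵀ gives
  R = [+0.342299, +0.897563, -0.277870; -0.901253, +0.397261, +0.172994; +0.265660, +0.191215, +0.944913]
β = atan2(√(R₁₃²+R₂₃²), R₃₃) = 0.333466; α = atan2(R₂₃, R₁₃) mod 2π = 2.584741; γ = atan2(R₃₂, −R₃₁) mod 2π = 2.517719
Need the full column D^2_{m',-1} for m'=−2..2 at α=2.5847, β=0.3335, γ=2.5177.
cos(β/2)=0.986132, sin(β/2)=0.165962
d^2_{-2,-1}: single k=1 term ⇒ +0.318305;  D = +0.052842+0.313888i
d^2_{-1,-1}: k∈[0..1] ⇒ +0.945672 -0.080354 = +0.865318;  D = +0.329040-0.800317i
d^2_{0,-1}: k∈[0..1] ⇒ -0.389842 +0.011042 = -0.378801;  D = +0.307443-0.221289i
d^2_{1,-1}: k∈[0..1] ⇒ +0.080354 -0.000759 = +0.079595;  D = +0.079417-0.005331i
d^2_{2,-1}: single k=0 term ⇒ -0.009015;  D = +0.007955+0.004242i
Y_2^{m'}(θ=2.8229,φ=1.4162) and Σ D·Y over m':
  (+0.0528+0.3139i)·(-0.0361-0.0115i)  (+0.3290-0.8003i)·(-0.0354+0.2271i)  (+0.3074-0.2213i)·(+0.5379+0.0000i)  (+0.0794-0.0053i)·(+0.0354+0.2271i)  (+0.0080+0.0042i)·(-0.0361+0.0115i)
Y_2^-1(R⁻¹ n̂) = +0.340899-0.010129i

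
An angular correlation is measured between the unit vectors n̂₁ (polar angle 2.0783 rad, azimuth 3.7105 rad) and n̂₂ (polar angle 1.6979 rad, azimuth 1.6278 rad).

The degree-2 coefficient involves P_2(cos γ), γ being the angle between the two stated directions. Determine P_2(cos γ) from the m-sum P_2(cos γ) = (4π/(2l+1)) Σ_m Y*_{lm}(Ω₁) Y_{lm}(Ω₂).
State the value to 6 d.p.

-0.302303

Addition theorem: P_2(cos γ) = (4π/5) Σ_m Y*_{lm}(Ω₁) Y_{lm}(Ω₂), m = −2…2:
  term(m=-2) = (-0.058323, -0.095774)   from Y*(Ω₁)=(0.123792, 0.267812), Y(Ω₂)=(-0.377600, 0.043237)
  term(m=-1) = (-0.015613, 0.027789)   from Y*(Ω₁)=(0.276450, 0.176770), Y(Ω₂)=(0.005534, 0.096982)
  term(m=+0) = (0.027591, 0.000000)   from Y*(Ω₁)=(-0.091912, -0.000000), Y(Ω₂)=(-0.300188, 0.000000)
  term(m=+1) = (-0.015613, -0.027789)   from Y*(Ω₁)=(-0.276450, 0.176770), Y(Ω₂)=(-0.005534, 0.096982)
  term(m=+2) = (-0.058323, 0.095774)   from Y*(Ω₁)=(0.123792, -0.267812), Y(Ω₂)=(-0.377600, -0.043237)
Σ over m = (-0.120283, 0.000000); ×(4π/5) → (-0.302303, 0.000000). Real part: -0.302303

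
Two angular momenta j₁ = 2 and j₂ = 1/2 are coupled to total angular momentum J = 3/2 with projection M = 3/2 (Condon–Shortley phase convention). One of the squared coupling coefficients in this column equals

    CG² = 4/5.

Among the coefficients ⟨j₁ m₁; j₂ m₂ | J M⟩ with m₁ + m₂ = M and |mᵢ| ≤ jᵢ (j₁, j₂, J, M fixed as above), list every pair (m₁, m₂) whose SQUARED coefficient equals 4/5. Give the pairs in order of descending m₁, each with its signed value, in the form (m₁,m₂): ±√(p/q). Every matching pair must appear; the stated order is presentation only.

(2,-1/2): +√(4/5)

Admissible pairs with m₁+m₂ = M = 3/2: (1,1/2), (2,-1/2)
  (m₁,m₂)=(2,-1/2): CG² = 4/5, CG = +√(4/5)   ← matches the target
  (m₁,m₂)=(1,1/2): CG² = 1/5, CG = −√(1/5)
Pairs with CG² = 4/5: (2,-1/2): +√(4/5)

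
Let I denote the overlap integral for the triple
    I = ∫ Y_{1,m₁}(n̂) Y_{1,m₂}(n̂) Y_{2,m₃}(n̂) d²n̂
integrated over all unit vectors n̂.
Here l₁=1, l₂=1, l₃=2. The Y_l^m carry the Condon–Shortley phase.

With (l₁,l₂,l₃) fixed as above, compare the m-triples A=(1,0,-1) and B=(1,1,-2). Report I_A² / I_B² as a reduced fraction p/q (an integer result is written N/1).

1/2

l's match ⇒ only the (l;m) 3-j factors differ between A and B.
A: triangle coeff Δ(1,1,2) = 1/30; Σ_t [0,0]: t=0:+1/2 = 1/2; (3j)²=1/10 [(1 1 2; 1 0 -1)], sign=-1
B: triangle coeff Δ(1,1,2) = 1/30; Σ_t [0,0]: t=0:+1/4 = 1/4; (3j)²=1/5 [(1 1 2; 1 1 -2)], sign=+1
I_A²/I_B² = (1/10)/(1/5) = 1/2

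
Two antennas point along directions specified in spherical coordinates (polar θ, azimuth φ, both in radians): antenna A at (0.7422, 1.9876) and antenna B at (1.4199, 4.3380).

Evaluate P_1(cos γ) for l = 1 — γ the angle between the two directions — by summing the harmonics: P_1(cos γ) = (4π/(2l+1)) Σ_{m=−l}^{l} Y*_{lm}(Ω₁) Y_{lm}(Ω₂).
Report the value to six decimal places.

-0.358978

Expand P_1 via completeness: Σ_{m} conj(Y_{1,m}) at Ω₁ times Y_{1,m} at Ω₂ —
  m=-1: Y*=(-0.094540, 0.213531)  Y=(-0.124913, 0.317908)  product (-0.056074, -0.056728)
  m=+0: Y*=(0.360092, -0.000000)  Y=(0.073449, 0.000000)  product (0.026448, 0.000000)
  m=+1: Y*=(0.094540, 0.213531)  Y=(0.124913, 0.317908)  product (-0.056074, 0.056728)
Accumulated sum (-0.085700, 0.000000); after 4π/(2l+1) scaling, (-0.358978, 0.000000) ⇒ P_1 = -0.358978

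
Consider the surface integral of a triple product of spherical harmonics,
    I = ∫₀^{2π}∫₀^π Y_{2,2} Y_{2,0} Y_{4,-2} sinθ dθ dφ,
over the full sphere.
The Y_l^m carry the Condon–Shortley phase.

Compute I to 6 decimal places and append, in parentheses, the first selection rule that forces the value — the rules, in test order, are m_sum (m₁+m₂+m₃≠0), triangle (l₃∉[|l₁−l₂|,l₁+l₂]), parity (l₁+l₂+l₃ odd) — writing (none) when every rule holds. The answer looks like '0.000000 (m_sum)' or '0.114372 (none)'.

m-sum 0 ✓  L=8 even ✓  0≤4≤4 ✓
Π(2lᵢ+1) = 5×5×9 = 225
triangle coeff Δ(2,2,4) = 1/630
Σ_t [0,0]: t=0:+1/16 = 1/16
(3j)²=2/35 [(2 2 4; 0 0 0)], sign=+1
Σ_t [0,0]: t=0:+1/96 = 1/96
(3j)²=1/42 [(2 2 4; 2 0 -2)], sign=+1
⇒ 4πI² = 15/49
I = (+1)√(15/49/(4π)) = 0.15607835
No selection rule forces the value: the integral is nonzero (none).

0.156078 (none)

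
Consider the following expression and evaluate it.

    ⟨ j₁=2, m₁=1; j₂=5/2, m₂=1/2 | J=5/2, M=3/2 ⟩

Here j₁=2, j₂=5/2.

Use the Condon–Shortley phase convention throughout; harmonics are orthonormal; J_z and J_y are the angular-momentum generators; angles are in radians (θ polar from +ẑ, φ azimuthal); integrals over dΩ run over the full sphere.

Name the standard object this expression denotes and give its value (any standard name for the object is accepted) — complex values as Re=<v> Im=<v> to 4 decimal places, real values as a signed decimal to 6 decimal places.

Clebsch–Gordan coefficient, −√(6/35) ≈ -0.414039

This is a Clebsch–Gordan (vector-coupling) coefficient.
triangle: 2!·2!·3!/8! = 24/40320
(j±m)!: 3!·1!·3!·2!·4!·1! = 1728
prefactor² = (2J+1)·Δ·N² = 216/35
  k=0: +1/(0!·2!·1!·3!·1!·0!) = 1/12
  k=1: −1/(1!·1!·0!·2!·2!·1!) = -1/4
Σ = -1/6  ⇒  CG² = 216/35·(-1/6)² = 6/35
CG = −√(6/35) = -0.414039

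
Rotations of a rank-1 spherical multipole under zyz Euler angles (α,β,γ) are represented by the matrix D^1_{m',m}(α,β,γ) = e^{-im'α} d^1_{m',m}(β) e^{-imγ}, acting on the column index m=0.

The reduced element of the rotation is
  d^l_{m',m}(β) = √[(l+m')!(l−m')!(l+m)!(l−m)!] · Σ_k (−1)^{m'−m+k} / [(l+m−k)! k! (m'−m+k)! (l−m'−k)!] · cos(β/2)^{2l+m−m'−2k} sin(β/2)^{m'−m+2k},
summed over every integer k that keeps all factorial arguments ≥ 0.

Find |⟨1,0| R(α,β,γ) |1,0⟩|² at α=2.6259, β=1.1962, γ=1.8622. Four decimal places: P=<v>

First d^1_{0,0}(β=1.1962), then the phase factors e^{-i(0)α} and e^{-i(0)γ}:
c=cos(1.196200/2)=0.826407, s=sin(1.196200/2)=0.563073; N=√[1·1·1·1]=1.000000
k∈{0,1} keeps every argument non-negative
  k=0: (−1)^0·1.0000/(1)·0.8264^2·0.5631^0 = +0.682948
  k=1: (−1)^1·1.0000/(1)·0.8264^0·0.5631^2 = -0.317052
d^1_{0,0}(1.1962) = +0.682948 -0.317052 = +0.365897
|D^1_{0,0}|² = |d^1_{0,0}(β)|² = (+0.365897)² = 0.133881 (the z-rotation phases have unit modulus)

P=0.1339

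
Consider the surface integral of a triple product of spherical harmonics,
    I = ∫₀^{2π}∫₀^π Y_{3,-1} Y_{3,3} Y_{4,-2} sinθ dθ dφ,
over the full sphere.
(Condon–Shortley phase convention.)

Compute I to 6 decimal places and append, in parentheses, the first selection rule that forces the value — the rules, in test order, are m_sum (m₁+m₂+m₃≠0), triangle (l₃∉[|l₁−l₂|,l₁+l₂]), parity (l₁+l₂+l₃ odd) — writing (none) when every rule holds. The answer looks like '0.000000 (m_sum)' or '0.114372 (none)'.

m-sum 0 ✓  L=10 even ✓  0≤4≤6 ✓
Π(2lᵢ+1) = 7×7×9 = 441
triangle coeff Δ(3,3,4) = 1/34650
Σ_t [0,2]: t=0:+1/72 t=1:−1/16 t=2:+1/72 = -5/144
(3j)²=2/77 [(3 3 4; 0 0 0)], sign=-1
Σ_t [2,2]: t=2:+1/192 = 1/192
(3j)²=3/77 [(3 3 4; -1 3 -2)], sign=+1
⇒ 4πI² = 54/121
I = (-1)√(54/121/(4π)) = -0.18845135
No selection rule forces the value: the integral is nonzero (none).

-0.188451 (none)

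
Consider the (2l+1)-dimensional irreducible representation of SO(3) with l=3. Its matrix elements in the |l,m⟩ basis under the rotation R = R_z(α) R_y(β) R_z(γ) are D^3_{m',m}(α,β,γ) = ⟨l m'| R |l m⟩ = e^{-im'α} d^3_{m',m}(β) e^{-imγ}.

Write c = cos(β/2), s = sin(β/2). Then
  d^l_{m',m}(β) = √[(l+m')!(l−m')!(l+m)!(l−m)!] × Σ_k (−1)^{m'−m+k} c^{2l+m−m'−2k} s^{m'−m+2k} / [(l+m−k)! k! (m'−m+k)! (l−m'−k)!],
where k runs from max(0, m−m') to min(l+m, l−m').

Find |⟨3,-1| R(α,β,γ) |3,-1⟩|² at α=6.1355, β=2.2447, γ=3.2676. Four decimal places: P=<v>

D^3_{-1,-1}(6.1355,2.2447,3.2676) = e^{-i·-1·6.1355}·d^3_{-1,-1}(2.2447)·e^{-i·-1·3.2676}. Compute d first:
c=cos(2.244700/2)=0.433566, s=sin(2.244700/2)=0.901122; N=√[2·24·2·24]=48.000000
k: max(0,(-1)−(-1))=0 … min(3+(-1),3−(-1))=2
  k=0: (−1)^0·48.0000/(48)·0.4336^6·0.9011^0 = +0.006642
  k=1: (−1)^1·48.0000/(6)·0.4336^4·0.9011^2 = -0.229550
  k=2: (−1)^2·48.0000/(8)·0.4336^2·0.9011^4 = +0.743696
d^3_{-1,-1}(2.2447) = +0.006642 -0.229550 +0.743696 = +0.520789
|D^3_{-1,-1}|² = |d^3_{-1,-1}(β)|² = (+0.520789)² = 0.271221 (the z-rotation phases have unit modulus)

P=0.2712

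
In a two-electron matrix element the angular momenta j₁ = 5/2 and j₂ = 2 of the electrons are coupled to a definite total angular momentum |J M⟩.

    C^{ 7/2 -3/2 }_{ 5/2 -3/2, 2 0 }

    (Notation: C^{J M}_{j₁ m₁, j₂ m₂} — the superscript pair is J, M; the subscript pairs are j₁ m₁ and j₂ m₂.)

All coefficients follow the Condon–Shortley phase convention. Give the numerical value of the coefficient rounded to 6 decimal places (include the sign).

j₁+j₂−J=1  J+j₁−j₂=4  J−j₁+j₂=3  j₁+j₂+J+1=9
(j₁±m₁, j₂±m₂, J±M) = (1,4,2,2,2,5)
P² = 512/7
sum k=0..1:
  [0] +1/48 = 1/48
  [1] −1/12 = -1/12
S = -1/16
C² = P²·S² = 2/7 ; C = -0.534522

-0.534522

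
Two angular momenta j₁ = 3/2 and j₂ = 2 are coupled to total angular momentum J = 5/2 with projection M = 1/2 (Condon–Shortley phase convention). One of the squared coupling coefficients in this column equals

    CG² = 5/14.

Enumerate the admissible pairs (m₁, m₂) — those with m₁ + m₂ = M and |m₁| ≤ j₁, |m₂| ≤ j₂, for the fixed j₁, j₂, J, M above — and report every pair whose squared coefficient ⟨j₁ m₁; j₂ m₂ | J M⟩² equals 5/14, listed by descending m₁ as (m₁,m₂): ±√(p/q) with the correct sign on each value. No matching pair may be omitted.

(-1/2,1): −√(5/14)

Admissible pairs with m₁+m₂ = M = 1/2: (-3/2,2), (-1/2,1), (1/2,0), (3/2,-1)
  (m₁,m₂)=(3/2,-1): CG² = 27/70, CG = +√(27/70)
  (m₁,m₂)=(1/2,0): CG² = 3/35, CG = +√(3/35)
  (m₁,m₂)=(-1/2,1): CG² = 5/14, CG = −√(5/14)   ← matches the target
  (m₁,m₂)=(-3/2,2): CG² = 6/35, CG = −√(6/35)
Pairs with CG² = 5/14: (-1/2,1): −√(5/14)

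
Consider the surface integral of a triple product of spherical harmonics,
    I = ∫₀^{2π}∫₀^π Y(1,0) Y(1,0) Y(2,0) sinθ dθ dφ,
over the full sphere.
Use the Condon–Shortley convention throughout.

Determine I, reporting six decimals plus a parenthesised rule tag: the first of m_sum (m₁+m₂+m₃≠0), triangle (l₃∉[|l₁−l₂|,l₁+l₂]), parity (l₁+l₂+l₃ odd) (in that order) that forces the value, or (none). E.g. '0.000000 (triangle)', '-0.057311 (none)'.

0.252313 (none)

Rules hold: Σm=0, L=4 even, 0≤2≤2.
N = 3·3·5 = 45
Δ = 0!·2!·2!/5! = 1/30
Racah Σ t=0..0: t=0:+1/1 = 1/1
⇒ 3j(1 1 2; 0 0 0)² = 2/15, sgn +1
(m-triple is (0,0,0) — same symbol as above.)
4πI² = N·(3j₀)²·(3jₘ)² = 4/5
I = +1·√(0.8/4π) = 0.25231325
No selection rule forces the value: the integral is nonzero (none).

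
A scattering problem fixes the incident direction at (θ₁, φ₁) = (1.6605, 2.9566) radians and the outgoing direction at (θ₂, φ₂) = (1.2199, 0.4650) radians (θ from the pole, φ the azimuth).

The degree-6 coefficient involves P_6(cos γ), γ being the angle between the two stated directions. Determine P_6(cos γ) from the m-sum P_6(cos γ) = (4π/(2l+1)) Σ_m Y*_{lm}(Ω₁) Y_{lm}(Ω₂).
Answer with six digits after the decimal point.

Expand P_6 via completeness: Σ_{m} conj(Y_{6,m}) at Ω₁ times Y_{6,m} at Ω₂ —
  term(m=-6) = -0.113406+0.107434i   from Y*(Ω₁)=+0.209697-0.422354i, Y(Ω₂)=-0.311015-0.114091i
  term(m=-5) = -0.061356+0.006675i   from Y*(Ω₁)=+0.088428-0.117333i, Y(Ω₂)=-0.287625-0.306154i
  term(m=-4) = +0.022808+0.013722i   from Y*(Ω₁)=-0.236380+0.215823i, Y(Ω₂)=-0.023716-0.079706i
  term(m=-3) = -0.019590-0.049164i   from Y*(Ω₁)=-0.142674+0.088454i, Y(Ω₂)=-0.055138+0.310407i
  term(m=-2) = -0.014182+0.051081i   from Y*(Ω₁)=+0.258347-0.100199i, Y(Ω₂)=-0.114375+0.153362i
  term(m=-1) = +0.035501-0.026987i   from Y*(Ω₁)=+0.172031-0.032193i, Y(Ω₂)=+0.227743-0.114257i
  term(m=+0) = -0.057225-0.000000i   from Y*(Ω₁)=-0.265562-0.000000i, Y(Ω₂)=+0.215487+0.000000i
  term(m=+1) = +0.035501+0.026987i   from Y*(Ω₁)=-0.172031-0.032193i, Y(Ω₂)=-0.227743-0.114257i
  term(m=+2) = -0.014182-0.051081i   from Y*(Ω₁)=+0.258347+0.100199i, Y(Ω₂)=-0.114375-0.153362i
  term(m=+3) = -0.019590+0.049164i   from Y*(Ω₁)=+0.142674+0.088454i, Y(Ω₂)=+0.055138+0.310407i
  term(m=+4) = +0.022808-0.013722i   from Y*(Ω₁)=-0.236380-0.215823i, Y(Ω₂)=-0.023716+0.079706i
  term(m=+5) = -0.061356-0.006675i   from Y*(Ω₁)=-0.088428-0.117333i, Y(Ω₂)=+0.287625-0.306154i
  term(m=+6) = -0.113406-0.107434i   from Y*(Ω₁)=+0.209697+0.422354i, Y(Ω₂)=-0.311015+0.114091i
Total Σ_m = -0.357675+0.000000i. Multiply by 0.966644: -0.345744+0.000000i. P_6(cos γ) = -0.345744

-0.345744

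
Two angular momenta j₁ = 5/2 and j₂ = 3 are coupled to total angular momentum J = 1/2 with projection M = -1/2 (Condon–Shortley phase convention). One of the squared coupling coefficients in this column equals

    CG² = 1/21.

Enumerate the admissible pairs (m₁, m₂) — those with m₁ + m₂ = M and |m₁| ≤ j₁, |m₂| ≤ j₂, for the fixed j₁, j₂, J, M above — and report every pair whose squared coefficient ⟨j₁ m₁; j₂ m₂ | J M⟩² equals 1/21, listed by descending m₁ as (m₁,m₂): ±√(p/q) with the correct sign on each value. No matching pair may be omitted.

Admissible pairs with m₁+m₂ = M = -1/2: (-5/2,2), (-3/2,1), (-1/2,0), (1/2,-1), (3/2,-2), (5/2,-3)
  (m₁,m₂)=(5/2,-3): CG² = 2/7, CG = +√(2/7)
  (m₁,m₂)=(3/2,-2): CG² = 5/21, CG = −√(5/21)
  (m₁,m₂)=(1/2,-1): CG² = 4/21, CG = +√(4/21)
  (m₁,m₂)=(-1/2,0): CG² = 1/7, CG = −√(1/7)
  (m₁,m₂)=(-3/2,1): CG² = 2/21, CG = +√(2/21)
  (m₁,m₂)=(-5/2,2): CG² = 1/21, CG = −√(1/21)   ← matches the target
Pairs with CG² = 1/21: (-5/2,2): −√(1/21)

(-5/2,2): −√(1/21)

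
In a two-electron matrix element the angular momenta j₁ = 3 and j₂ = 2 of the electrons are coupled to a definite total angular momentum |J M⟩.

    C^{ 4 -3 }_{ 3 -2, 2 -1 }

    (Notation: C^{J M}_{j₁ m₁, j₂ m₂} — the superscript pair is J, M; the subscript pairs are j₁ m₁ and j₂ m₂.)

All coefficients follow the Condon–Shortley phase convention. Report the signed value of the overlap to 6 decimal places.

j₁+j₂−J=1  J+j₁−j₂=5  J−j₁+j₂=3  j₁+j₂+J+1=10
(j₁±m₁, j₂±m₂, J±M) = (1,5,1,3,1,7)
P² = 6480
sum k=0..1:
  [0] +1/240 = 1/240
  [1] −1/144 = -1/144
S = -1/360
C² = P²·S² = 1/20 ; C = -0.223607

−√(1/20) = -0.223607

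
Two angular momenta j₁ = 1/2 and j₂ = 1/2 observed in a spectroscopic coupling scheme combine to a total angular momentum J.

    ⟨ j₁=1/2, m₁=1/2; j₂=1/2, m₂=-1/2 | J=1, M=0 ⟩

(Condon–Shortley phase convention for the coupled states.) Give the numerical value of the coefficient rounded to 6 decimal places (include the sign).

+√(1/2) ≈ +0.707107

j₁+j₂−J=0  J+j₁−j₂=1  J−j₁+j₂=1  j₁+j₂+J+1=3
(j₁±m₁, j₂±m₂, J±M) = (1,0,0,1,1,1)
P² = 1/2
sum k=0..0:
  [0] +1/1 = 1
S = 1
C² = P²·S² = 1/2 ; C = +0.707107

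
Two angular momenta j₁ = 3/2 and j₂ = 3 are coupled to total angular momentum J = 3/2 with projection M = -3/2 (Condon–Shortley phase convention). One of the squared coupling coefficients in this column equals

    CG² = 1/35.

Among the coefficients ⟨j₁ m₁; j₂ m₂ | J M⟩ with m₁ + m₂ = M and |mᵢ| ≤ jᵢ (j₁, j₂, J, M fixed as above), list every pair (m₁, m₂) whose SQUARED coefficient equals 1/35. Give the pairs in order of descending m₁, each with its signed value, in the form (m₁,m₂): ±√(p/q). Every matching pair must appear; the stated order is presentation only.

(-3/2,0): −√(1/35)

Admissible pairs with m₁+m₂ = M = -3/2: (-3/2,0), (-1/2,-1), (1/2,-2), (3/2,-3)
  (m₁,m₂)=(3/2,-3): CG² = 4/7, CG = +√(4/7)
  (m₁,m₂)=(1/2,-2): CG² = 2/7, CG = −√(2/7)
  (m₁,m₂)=(-1/2,-1): CG² = 4/35, CG = +√(4/35)
  (m₁,m₂)=(-3/2,0): CG² = 1/35, CG = −√(1/35)   ← matches the target
Pairs with CG² = 1/35: (-3/2,0): −√(1/35)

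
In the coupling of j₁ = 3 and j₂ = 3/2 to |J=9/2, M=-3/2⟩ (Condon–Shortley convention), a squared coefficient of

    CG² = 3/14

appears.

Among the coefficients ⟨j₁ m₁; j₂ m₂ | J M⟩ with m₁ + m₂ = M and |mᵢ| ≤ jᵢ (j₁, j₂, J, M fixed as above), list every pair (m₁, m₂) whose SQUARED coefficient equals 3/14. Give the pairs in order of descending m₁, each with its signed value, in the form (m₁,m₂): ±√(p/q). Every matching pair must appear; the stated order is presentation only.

(-2,1/2): +√(3/14)

Admissible pairs with m₁+m₂ = M = -3/2: (-3,3/2), (-2,1/2), (-1,-1/2), (0,-3/2)
  (m₁,m₂)=(0,-3/2): CG² = 5/21, CG = +√(5/21)
  (m₁,m₂)=(-1,-1/2): CG² = 15/28, CG = +√(15/28)
  (m₁,m₂)=(-2,1/2): CG² = 3/14, CG = +√(3/14)   ← matches the target
  (m₁,m₂)=(-3,3/2): CG² = 1/84, CG = +√(1/84)
Pairs with CG² = 3/14: (-2,1/2): +√(3/14)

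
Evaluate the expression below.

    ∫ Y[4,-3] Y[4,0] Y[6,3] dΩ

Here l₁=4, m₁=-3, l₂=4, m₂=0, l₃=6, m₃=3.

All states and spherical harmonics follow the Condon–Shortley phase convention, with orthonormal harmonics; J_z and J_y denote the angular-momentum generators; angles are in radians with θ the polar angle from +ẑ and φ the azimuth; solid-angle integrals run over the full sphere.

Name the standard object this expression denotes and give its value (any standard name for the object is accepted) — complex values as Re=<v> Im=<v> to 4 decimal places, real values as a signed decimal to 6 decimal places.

This is a Gaunt coefficient — the integral of a triple product of spherical harmonics over the sphere.
m-sum 0 ✓  L=14 even ✓  0≤6≤8 ✓
Π(2lᵢ+1) = 9×9×13 = 1053
triangle coeff Δ(4,4,6) = 1/1261260
Σ_t [0,2]: t=0:+1/4608 t=1:−1/1296 t=2:+1/4608 = -7/20736
(3j)²=20/1287 [(4 4 6; 0 0 0)], sign=-1
Σ_t [1,2]: t=1:−1/25920 t=2:+1/11520 = 1/20736
(3j)²=5/429 [(4 4 6; -3 0 3)], sign=-1
⇒ 4πI² = 300/1573
I = (+1)√(300/1573/(4π)) = 0.12319450

Gaunt coefficient, +0.123195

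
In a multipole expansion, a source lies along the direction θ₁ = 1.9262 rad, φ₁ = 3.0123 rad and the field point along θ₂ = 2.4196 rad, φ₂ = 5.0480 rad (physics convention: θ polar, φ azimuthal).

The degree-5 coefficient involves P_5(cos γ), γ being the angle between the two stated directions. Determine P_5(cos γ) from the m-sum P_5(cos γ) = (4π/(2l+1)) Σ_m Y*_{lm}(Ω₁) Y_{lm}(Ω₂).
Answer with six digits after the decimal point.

Addition theorem: P_5(cos γ) = (4π/11) Σ_m Y*_{lm}(Ω₁) Y_{lm}(Ω₂), m = −5…5:
  [-5]  conj(Y_{5,-5})(Ω₁) = -0.268308+0.202476i ; Y_{5,-5}(Ω₂) = +0.058178-0.006264i ; Δ = -0.014341+0.013460i
  [-4]  conj(Y_{5,-4})(Ω₁) = -0.342933+0.195064i ; Y_{5,-4}(Ω₂) = -0.047567+0.204672i ; Δ = -0.023612-0.079467i
  [-3]  conj(Y_{5,-3})(Ω₁) = -0.023681+0.009675i ; Y_{5,-3}(Ω₂) = -0.343405-0.217199i ; Δ = +0.010234+0.001821i
  [-2]  conj(Y_{5,-2})(Ω₁) = +0.319070-0.084396i ; Y_{5,-2}(Ω₂) = +0.300030-0.238297i ; Δ = +0.075619-0.101355i
  [-1]  conj(Y_{5,-1})(Ω₁) = +0.115314-0.014993i ; Y_{5,-1}(Ω₂) = -0.015572-0.044644i ; Δ = -0.002465-0.004915i
  [+0]  conj(Y_{5,0})(Ω₁) = -0.303092-0.000000i ; Y_{5,0}(Ω₂) = +0.389763+0.000000i ; Δ = -0.118134-0.000000i
  [+1]  conj(Y_{5,1})(Ω₁) = -0.115314-0.014993i ; Y_{5,1}(Ω₂) = +0.015572-0.044644i ; Δ = -0.002465+0.004915i
  [+2]  conj(Y_{5,2})(Ω₁) = +0.319070+0.084396i ; Y_{5,2}(Ω₂) = +0.300030+0.238297i ; Δ = +0.075619+0.101355i
  [+3]  conj(Y_{5,3})(Ω₁) = +0.023681+0.009675i ; Y_{5,3}(Ω₂) = +0.343405-0.217199i ; Δ = +0.010234-0.001821i
  [+4]  conj(Y_{5,4})(Ω₁) = -0.342933-0.195064i ; Y_{5,4}(Ω₂) = -0.047567-0.204672i ; Δ = -0.023612+0.079467i
  [+5]  conj(Y_{5,5})(Ω₁) = +0.268308+0.202476i ; Y_{5,5}(Ω₂) = -0.058178-0.006264i ; Δ = -0.014341-0.013460i
Σ over m = -0.027265+0.000000i; ×(4π/11) → -0.031147+0.000000i. Real part: -0.031147

-0.031147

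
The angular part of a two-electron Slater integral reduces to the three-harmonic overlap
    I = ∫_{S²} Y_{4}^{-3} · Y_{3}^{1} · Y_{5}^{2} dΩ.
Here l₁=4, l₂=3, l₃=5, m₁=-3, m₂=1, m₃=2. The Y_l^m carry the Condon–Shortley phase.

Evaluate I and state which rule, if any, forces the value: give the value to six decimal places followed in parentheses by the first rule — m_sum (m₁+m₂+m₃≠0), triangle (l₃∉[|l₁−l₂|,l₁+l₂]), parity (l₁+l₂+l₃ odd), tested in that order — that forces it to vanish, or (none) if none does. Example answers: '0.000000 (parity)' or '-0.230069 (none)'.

-0.171363 (none)

m-sum 0 ✓  L=12 even ✓  1≤5≤7 ✓
Π(2lᵢ+1) = 9×7×11 = 693
triangle coeff Δ(4,3,5) = 1/180180
Σ_t [0,2]: t=0:+1/576 t=1:−1/144 t=2:+1/576 = -1/288
(3j)²=20/1001 [(4 3 5; 0 0 0)], sign=+1
Σ_t [1,2]: t=1:−1/4320 t=2:+1/960 = 7/8640
(3j)²=343/12870 [(4 3 5; -3 1 2)], sign=-1
⇒ 4πI² = 686/1859
I = (-1)√(686/1859/(4π)) = -0.17136315
No selection rule forces the value: the integral is nonzero (none).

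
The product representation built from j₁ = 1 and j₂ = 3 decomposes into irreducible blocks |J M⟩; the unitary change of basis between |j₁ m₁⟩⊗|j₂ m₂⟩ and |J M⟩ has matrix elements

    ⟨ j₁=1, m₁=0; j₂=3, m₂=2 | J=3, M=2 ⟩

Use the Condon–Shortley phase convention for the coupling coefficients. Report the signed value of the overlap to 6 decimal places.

j₁+j₂−J=1  J+j₁−j₂=1  J−j₁+j₂=5  j₁+j₂+J+1=8
(j₁±m₁, j₂±m₂, J±M) = (1,1,5,1,5,1)
P² = 300
sum k=0..1:
  [0] +1/120 = 1/120
  [1] −1/24 = -1/24
S = -1/30
C² = P²·S² = 1/3 ; C = -0.577350

-0.577350  (= −√(1/3))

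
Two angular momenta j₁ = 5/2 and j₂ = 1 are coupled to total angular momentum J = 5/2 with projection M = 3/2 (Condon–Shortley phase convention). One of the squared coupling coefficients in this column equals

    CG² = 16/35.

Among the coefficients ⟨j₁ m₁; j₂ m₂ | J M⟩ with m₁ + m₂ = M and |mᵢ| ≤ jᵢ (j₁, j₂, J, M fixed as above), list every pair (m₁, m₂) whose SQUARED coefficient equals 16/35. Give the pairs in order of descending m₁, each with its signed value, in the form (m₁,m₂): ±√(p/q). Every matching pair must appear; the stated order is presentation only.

(1/2,1): −√(16/35)

Admissible pairs with m₁+m₂ = M = 3/2: (1/2,1), (3/2,0), (5/2,-1)
  (m₁,m₂)=(5/2,-1): CG² = 2/7, CG = +√(2/7)
  (m₁,m₂)=(3/2,0): CG² = 9/35, CG = +√(9/35)
  (m₁,m₂)=(1/2,1): CG² = 16/35, CG = −√(16/35)   ← matches the target
Pairs with CG² = 16/35: (1/2,1): −√(16/35)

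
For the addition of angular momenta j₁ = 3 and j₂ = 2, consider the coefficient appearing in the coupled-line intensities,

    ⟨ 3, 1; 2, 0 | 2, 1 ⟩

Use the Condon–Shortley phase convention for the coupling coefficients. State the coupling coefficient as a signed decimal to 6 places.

−√(1/7) ≈ -0.377964

triangle: 3!×3!×1!/8! = 36/40320
(j±m)!: 4!×2!×2!×2!×3!×1! = 1152
prefactor² = (2J+1)×Δ×N² = 36/7
  k=1: −1/(1!×2!×1!×1!×2!×0!) = -1/4
  k=2: +1/(2!×1!×0!×0!×3!×1!) = 1/12
Σ = -1/6  ⇒  CG² = 36/7×(-1/6)² = 1/7
CG = −√(1/7) = -0.377964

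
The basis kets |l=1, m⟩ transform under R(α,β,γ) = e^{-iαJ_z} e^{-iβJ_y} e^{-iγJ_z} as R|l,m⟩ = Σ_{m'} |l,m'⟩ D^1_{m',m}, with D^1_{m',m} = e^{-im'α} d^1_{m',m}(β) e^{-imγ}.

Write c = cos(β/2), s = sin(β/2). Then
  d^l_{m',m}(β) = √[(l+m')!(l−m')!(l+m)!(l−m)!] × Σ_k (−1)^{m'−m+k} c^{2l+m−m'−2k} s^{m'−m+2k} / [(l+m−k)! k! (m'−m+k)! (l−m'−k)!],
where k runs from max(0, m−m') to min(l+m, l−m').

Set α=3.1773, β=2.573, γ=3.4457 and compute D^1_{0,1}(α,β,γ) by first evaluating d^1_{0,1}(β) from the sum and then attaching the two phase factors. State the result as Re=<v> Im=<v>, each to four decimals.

Re=-0.3633 Im=0.1140

First d^1_{0,1}(β=2.5730), then the phase factors e^{-i(0)α} and e^{-i(1)γ}:
c=cos(2.573000/2)=0.280482, s=sin(2.573000/2)=0.959859; N=√[1·1·2·1]=1.414214
k: max(0,(1)−(0))=1 … min(1+(1),1−(0))=1
  k=1: (−1)^0·1.4142/(1)·0.2805^1·0.9599^1 = +0.380739
d^1_{0,1}(2.5730) = +0.380739
D = (+1.000000+0.000000i)·(+0.380739)·(-0.954115+0.299442i) = -0.363269+0.114009i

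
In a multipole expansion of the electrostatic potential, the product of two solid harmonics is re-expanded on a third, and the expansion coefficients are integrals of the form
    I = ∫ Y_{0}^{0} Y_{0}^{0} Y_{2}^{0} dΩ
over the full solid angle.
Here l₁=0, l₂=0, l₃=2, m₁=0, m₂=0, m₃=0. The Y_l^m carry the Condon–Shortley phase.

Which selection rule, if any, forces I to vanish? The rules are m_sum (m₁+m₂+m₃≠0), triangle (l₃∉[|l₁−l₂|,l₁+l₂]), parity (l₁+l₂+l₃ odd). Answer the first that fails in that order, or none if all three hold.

triangle

Σmᵢ = 0  ✓
l₃∈[|l₁−l₂|,l₁+l₂]=[0,0] required, l₃=2 fails  ✗
Σlᵢ = 2 ⇒ even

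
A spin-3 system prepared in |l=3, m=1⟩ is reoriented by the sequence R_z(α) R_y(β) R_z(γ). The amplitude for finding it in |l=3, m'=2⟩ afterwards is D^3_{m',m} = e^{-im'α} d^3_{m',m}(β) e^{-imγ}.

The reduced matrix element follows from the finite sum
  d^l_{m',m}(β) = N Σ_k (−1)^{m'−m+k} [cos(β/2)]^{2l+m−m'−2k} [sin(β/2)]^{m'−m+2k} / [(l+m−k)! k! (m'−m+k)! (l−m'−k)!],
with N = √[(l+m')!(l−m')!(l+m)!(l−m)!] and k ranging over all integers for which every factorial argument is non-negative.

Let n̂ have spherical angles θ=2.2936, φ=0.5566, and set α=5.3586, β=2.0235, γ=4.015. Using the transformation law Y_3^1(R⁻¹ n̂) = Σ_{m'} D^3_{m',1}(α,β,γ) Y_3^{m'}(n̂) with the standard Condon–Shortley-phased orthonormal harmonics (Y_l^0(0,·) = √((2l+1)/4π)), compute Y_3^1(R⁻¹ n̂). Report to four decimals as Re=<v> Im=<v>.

Need the full column D^3_{m',1} for m'=−3..3 at α=5.3586, β=2.0235, γ=4.0150.
cos(β/2)=0.530378, sin(β/2)=0.847761
d^3_{-3,1}: single k=4 term ⇒ +0.562744;  D = +0.492344-0.272541i
d^3_{-2,1}: k∈[3..4] ⇒ +0.574920 -0.734435 = -0.159515;  D = -0.145716-0.064901i
d^3_{-1,1}: k∈[2..4] ⇒ +0.341225 -1.162399 +0.371229 = -0.449946;  D = -0.101349-0.438383i
d^3_{0,1}: k∈[1..3] ⇒ +0.123251 -0.944689 +0.804533 = -0.016905;  D = +0.010857-0.012958i
d^3_{1,1}: k∈[0..2] ⇒ +0.022259 -0.454966 +0.871799 = +0.439093;  D = -0.438518-0.022462i
d^3_{2,1}: k∈[0..1] ⇒ -0.112513 +0.574920 = +0.462407;  D = -0.259196-0.382933i
d^3_{3,1}: single k=0 term ⇒ +0.220260;  D = +0.071280-0.208407i
Y_3^{m'}(θ=2.2936,φ=0.5566) and Σ D·Y over m':
  (+0.4923-0.2725i)·(-0.0174-0.1751i)  (-0.1457-0.0649i)·(-0.1680+0.3411i)  (-0.1013-0.4384i)·(+0.2444-0.1521i)  (+0.0109-0.0130i)·(+0.2005+0.0000i)  (-0.4385-0.0225i)·(-0.2444-0.1521i)  (-0.2592-0.3829i)·(-0.1680-0.3411i)  (+0.0713-0.2084i)·(+0.0174-0.1751i)
Y_3^1(R⁻¹ n̂) = -0.117513-0.005806i

Re=-0.1175 Im=-0.0058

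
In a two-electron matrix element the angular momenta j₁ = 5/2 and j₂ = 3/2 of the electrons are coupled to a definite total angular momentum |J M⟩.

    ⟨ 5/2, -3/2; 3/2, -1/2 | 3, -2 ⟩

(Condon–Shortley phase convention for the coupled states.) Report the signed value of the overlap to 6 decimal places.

triangle: 1!×4!×2!/8! = 48/40320
(j±m)!: 1!×4!×1!×2!×1!×5! = 5760
prefactor² = (2J+1)×Δ×N² = 48
  k=0: +1/(0!×1!×4!×1!×0!×1!) = 1/24
  k=1: −1/(1!×0!×3!×0!×1!×2!) = -1/12
Σ = -1/24  ⇒  CG² = 48×(-1/24)² = 1/12
CG = −√(1/12) = -0.288675

-0.288675  (= −√(1/12))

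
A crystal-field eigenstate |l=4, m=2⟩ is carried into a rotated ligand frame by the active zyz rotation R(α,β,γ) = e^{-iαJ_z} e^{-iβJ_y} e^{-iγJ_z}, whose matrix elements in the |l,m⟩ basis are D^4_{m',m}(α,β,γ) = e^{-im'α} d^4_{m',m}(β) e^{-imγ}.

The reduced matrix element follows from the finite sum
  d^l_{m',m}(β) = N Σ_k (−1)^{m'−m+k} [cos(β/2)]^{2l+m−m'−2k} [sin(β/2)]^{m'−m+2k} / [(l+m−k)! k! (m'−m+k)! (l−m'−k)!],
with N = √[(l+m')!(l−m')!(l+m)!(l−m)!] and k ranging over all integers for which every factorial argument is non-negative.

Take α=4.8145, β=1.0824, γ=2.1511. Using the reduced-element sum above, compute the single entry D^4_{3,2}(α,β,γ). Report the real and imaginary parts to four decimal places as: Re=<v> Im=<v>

First d^4_{3,2}(β=1.0824), then the phase factors e^{-i(3)α} and e^{-i(2)γ}:
With c≡cos(β/2)=0.857091 and s≡sin(β/2)=0.515165, N=[5040·1·720·2]^{1/2}=2693.993318
k∈{0,1} keeps every argument non-negative
  k=0: (−1)^1·2693.9933/(720)·0.8571^7·0.5152^1 = -0.654936
  k=1: (−1)^2·2693.9933/(240)·0.8571^5·0.5152^3 = +0.709837
d^4_{3,2}(1.0824) = -0.654936 +0.709837 = +0.054901
Phases: e^{-i·(3)·4.8145}=-0.301564-0.953446i, e^{-i·(2)·2.1511}=-0.398783+0.917045i ⇒ D=+0.054605+0.005692i

Re=0.0546 Im=0.0057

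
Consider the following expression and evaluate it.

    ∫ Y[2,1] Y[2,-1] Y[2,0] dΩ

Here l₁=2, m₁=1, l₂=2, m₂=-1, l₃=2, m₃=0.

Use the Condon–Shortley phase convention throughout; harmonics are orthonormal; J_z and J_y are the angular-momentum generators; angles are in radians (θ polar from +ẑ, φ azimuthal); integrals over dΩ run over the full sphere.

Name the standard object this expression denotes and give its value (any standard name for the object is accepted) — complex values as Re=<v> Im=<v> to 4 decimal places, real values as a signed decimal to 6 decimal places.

Gaunt coefficient, -0.090112

This is a Gaunt coefficient — the integral of a triple product of spherical harmonics over the sphere.
Checks pass: Σm=0; 6 even; l₃=2∈[0,4].
(2·2+1)(2·2+1)(2·2+1) = 125
Δ: 2! 2! 2! / 7! → 1/630
sum: t=0:+1/8 t=1:−1/1 t=2:+1/8 = -3/4
3j²(2 2 2; 0 0 0) = Δ·Π!·Σ² = 2/35  (sign -1)
sum: t=0:+1/2 t=1:−1/4 = 1/4
3j²(2 2 2; 1 -1 0) = Δ·Π!·Σ² = 1/70  (sign +1)
combine: 4πI² = 125·2/35·1/70 = 5/49
take √, sign -1: I = -0.09011188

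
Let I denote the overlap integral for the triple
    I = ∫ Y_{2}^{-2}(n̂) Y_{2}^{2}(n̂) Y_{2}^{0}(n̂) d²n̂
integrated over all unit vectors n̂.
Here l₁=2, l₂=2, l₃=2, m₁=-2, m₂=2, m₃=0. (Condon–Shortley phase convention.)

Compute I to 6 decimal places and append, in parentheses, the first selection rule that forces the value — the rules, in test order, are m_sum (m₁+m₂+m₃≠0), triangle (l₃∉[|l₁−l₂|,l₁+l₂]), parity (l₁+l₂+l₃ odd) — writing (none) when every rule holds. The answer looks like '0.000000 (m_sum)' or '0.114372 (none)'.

Checks pass: Σm=0; 6 even; l₃=2∈[0,4].
(2·2+1)(2·2+1)(2·2+1) = 125
Δ: 2! 2! 2! / 7! → 1/630
sum: t=0:+1/8 t=1:−1/1 t=2:+1/8 = -3/4
3j²(2 2 2; 0 0 0) = Δ·Π!·Σ² = 2/35  (sign -1)
sum: t=2:+1/8 = 1/8
3j²(2 2 2; -2 2 0) = Δ·Π!·Σ² = 2/35  (sign +1)
combine: 4πI² = 125·2/35·2/35 = 20/49
take √, sign -1: I = -0.18022375
No selection rule forces the value: the integral is nonzero (none).

-0.180224 (none)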